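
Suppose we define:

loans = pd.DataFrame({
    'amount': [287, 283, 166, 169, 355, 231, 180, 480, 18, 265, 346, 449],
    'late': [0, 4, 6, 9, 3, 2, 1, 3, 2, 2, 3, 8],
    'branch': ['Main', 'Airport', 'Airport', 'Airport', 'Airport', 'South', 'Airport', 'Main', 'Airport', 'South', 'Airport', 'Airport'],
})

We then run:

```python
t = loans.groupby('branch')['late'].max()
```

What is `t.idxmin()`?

group by branch, max of late:
branch
Airport    9
Main       3
South      2
Name: late, dtype: int64
Reading off the label with the smallest value, we get South.

South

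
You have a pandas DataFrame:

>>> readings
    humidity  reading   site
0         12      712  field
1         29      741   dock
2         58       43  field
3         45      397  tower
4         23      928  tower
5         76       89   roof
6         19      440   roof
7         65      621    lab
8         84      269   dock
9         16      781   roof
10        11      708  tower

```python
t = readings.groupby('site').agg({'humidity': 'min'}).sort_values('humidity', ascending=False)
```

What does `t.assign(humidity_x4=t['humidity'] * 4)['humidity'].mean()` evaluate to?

26.6

group by site, min of humidity:
       humidity
site           
dock         29
field        12
lab          65
roof         16
tower        11
sort by humidity descending:
       humidity
site           
lab          65
dock         29
roof         16
field        12
tower        11
add column humidity_x4 = t['humidity'] * 4:
       humidity  humidity_x4
site                        
lab          65          260
dock         29          116
roof         16           64
field        12           48
tower        11           44
Hence 26.6.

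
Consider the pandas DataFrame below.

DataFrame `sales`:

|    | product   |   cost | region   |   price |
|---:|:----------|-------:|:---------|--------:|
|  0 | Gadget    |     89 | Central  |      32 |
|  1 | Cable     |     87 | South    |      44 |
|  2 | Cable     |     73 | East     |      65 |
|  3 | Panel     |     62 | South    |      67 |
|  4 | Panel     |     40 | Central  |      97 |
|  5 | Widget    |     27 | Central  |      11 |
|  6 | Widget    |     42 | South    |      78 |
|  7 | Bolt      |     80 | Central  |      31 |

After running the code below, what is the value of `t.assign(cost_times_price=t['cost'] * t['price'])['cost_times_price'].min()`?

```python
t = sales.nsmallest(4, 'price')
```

297

take 4 rows with smallest price:
  product  cost   region  price
5  Widget    27  Central     11
7    Bolt    80  Central     31
0  Gadget    89  Central     32
1   Cable    87    South     44
add column cost_times_price = t['cost'] * t['price']:
  product  cost   region  price  cost_times_price
5  Widget    27  Central     11               297
7    Bolt    80  Central     31              2480
0  Gadget    89  Central     32              2848
1   Cable    87    South     44              3828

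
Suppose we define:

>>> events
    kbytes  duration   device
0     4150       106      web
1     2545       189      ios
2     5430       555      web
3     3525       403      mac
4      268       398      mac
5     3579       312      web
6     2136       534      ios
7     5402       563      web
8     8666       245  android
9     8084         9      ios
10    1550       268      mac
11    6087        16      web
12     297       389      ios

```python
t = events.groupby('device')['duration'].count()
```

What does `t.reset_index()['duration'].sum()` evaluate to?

group by device, count of duration:
device
android    1
ios        4
mac        3
web        5
Name: duration, dtype: int64
reset_index():
    device  duration
0  android         1
1      ios         4
2      mac         3
3      web         5

13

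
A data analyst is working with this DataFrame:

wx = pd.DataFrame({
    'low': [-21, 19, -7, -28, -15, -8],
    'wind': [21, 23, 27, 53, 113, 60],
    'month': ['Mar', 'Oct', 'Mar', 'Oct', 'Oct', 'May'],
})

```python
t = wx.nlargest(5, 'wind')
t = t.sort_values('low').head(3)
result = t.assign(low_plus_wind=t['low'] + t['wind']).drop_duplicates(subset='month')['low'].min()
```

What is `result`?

take 5 rows with largest wind:
   low  wind month
4  -15   113   Oct
5   -8    60   May
3  -28    53   Oct
2   -7    27   Mar
1   19    23   Oct
sort by low:
   low  wind month
3  -28    53   Oct
4  -15   113   Oct
5   -8    60   May
2   -7    27   Mar
1   19    23   Oct
take first 3 rows:
   low  wind month
3  -28    53   Oct
4  -15   113   Oct
5   -8    60   May
add column low_plus_wind = t['low'] + t['wind']:
   low  wind month  low_plus_wind
3  -28    53   Oct             25
4  -15   113   Oct             98
5   -8    60   May             52
drop duplicate month (keep=first):
   low  wind month  low_plus_wind
3  -28    53   Oct             25
5   -8    60   May             52
So min() = -28.

-28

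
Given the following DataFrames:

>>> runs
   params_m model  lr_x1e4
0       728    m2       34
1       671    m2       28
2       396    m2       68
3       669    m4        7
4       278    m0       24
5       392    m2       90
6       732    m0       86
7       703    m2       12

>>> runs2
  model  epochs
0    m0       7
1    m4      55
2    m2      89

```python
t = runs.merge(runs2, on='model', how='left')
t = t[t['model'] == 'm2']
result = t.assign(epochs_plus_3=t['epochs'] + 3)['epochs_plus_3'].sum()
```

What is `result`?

merge on 'model' (how='left') → 8 rows:
   params_m model  lr_x1e4  epochs
0       728    m2       34      89
1       671    m2       28      89
2       396    m2       68      89
3       669    m4        7      55
4       278    m0       24       7
5       392    m2       90      89
6       732    m0       86       7
7       703    m2       12      89
filter rows where model == 'm2':
   params_m model  lr_x1e4  epochs
0       728    m2       34      89
1       671    m2       28      89
2       396    m2       68      89
5       392    m2       90      89
7       703    m2       12      89
add column epochs_plus_3 = t['epochs'] + 3:
   params_m model  lr_x1e4  epochs  epochs_plus_3
0       728    m2       34      89             92
1       671    m2       28      89             92
2       396    m2       68      89             92
5       392    m2       90      89             92
7       703    m2       12      89             92

460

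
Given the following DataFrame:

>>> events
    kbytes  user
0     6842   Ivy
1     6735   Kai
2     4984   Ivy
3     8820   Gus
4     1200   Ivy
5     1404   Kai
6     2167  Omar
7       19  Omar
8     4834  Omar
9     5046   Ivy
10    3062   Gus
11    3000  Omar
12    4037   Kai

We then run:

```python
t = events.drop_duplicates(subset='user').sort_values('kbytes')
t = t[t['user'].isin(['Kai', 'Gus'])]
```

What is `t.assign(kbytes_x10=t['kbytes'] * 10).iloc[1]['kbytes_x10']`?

drop duplicate user (keep=first):
   kbytes  user
0    6842   Ivy
1    6735   Kai
3    8820   Gus
6    2167  Omar
sort by kbytes:
   kbytes  user
6    2167  Omar
1    6735   Kai
0    6842   Ivy
3    8820   Gus
filter rows where user in ['Kai', 'Gus']:
   kbytes user
1    6735  Kai
3    8820  Gus
add column kbytes_x10 = t['kbytes'] * 10:
   kbytes user  kbytes_x10
1    6735  Kai       67350
3    8820  Gus       88200
Reading off the value at position 1, column 'kbytes_x10', we get 88200.

88200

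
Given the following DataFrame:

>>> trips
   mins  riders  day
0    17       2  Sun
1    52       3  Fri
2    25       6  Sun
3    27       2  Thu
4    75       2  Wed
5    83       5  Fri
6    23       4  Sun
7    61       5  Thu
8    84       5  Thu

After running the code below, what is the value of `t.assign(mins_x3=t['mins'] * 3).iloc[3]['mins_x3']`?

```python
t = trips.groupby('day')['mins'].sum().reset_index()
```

group by day, sum of mins:
day
Fri    135
Sun     65
Thu    172
Wed     75
Name: mins, dtype: int64
reset_index():
   day  mins
0  Fri   135
1  Sun    65
2  Thu   172
3  Wed    75
add column mins_x3 = t['mins'] * 3:
   day  mins  mins_x3
0  Fri   135      405
1  Sun    65      195
2  Thu   172      516
3  Wed    75      225

225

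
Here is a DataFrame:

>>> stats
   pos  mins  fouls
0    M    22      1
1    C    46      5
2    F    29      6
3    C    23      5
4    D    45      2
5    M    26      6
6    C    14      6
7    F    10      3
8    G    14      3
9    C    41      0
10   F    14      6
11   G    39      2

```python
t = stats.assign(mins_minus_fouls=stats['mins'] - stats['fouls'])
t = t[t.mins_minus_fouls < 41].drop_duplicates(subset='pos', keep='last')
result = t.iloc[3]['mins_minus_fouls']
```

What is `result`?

add column mins_minus_fouls = stats['mins'] - stats['fouls']:
   pos  mins  fouls  mins_minus_fouls
0    M    22      1                21
1    C    46      5                41
2    F    29      6                23
3    C    23      5                18
4    D    45      2                43
5    M    26      6                20
6    C    14      6                 8
7    F    10      3                 7
8    G    14      3                11
9    C    41      0                41
10   F    14      6                 8
11   G    39      2                37
filter rows where mins_minus_fouls < 41:
   pos  mins  fouls  mins_minus_fouls
0    M    22      1                21
2    F    29      6                23
3    C    23      5                18
5    M    26      6                20
6    C    14      6                 8
7    F    10      3                 7
8    G    14      3                11
10   F    14      6                 8
11   G    39      2                37
drop duplicate pos (keep=last):
   pos  mins  fouls  mins_minus_fouls
5    M    26      6                20
6    C    14      6                 8
10   F    14      6                 8
11   G    39      2                37
Then the value at position 3, column 'mins_minus_fouls': 37

37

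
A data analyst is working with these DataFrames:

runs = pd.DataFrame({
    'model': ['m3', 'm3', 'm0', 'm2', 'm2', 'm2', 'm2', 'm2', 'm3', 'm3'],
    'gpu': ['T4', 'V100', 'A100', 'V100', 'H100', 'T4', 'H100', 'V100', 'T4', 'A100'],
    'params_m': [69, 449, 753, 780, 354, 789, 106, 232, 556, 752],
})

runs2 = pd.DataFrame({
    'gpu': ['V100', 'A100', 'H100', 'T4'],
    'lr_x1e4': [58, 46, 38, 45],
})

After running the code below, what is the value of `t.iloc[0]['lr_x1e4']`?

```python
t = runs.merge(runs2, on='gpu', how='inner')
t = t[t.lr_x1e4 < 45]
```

merge on 'gpu' (how='inner') → 10 rows:
  model   gpu  params_m  lr_x1e4
0    m3    T4        69       45
1    m3  V100       449       58
2    m0  A100       753       46
3    m2  V100       780       58
4    m2  H100       354       38
5    m2    T4       789       45
6    m2  H100       106       38
7    m2  V100       232       58
8    m3    T4       556       45
9    m3  A100       752       46
filter rows where lr_x1e4 < 45:
  model   gpu  params_m  lr_x1e4
4    m2  H100       354       38
6    m2  H100       106       38
The value at position 0, column 'lr_x1e4' is 38.

38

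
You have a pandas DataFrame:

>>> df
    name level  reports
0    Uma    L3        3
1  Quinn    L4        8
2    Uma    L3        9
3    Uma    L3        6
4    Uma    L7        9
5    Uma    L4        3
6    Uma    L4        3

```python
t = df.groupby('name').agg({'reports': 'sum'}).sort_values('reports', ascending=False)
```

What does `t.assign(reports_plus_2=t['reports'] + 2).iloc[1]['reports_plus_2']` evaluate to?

group by name, sum of reports:
       reports
name          
Quinn        8
Uma         33
sort by reports descending:
       reports
name          
Uma         33
Quinn        8
add column reports_plus_2 = t['reports'] + 2:
       reports  reports_plus_2
name                          
Uma         33              35
Quinn        8              10
Taking the value at position 1, column 'reports_plus_2' gives 10.

10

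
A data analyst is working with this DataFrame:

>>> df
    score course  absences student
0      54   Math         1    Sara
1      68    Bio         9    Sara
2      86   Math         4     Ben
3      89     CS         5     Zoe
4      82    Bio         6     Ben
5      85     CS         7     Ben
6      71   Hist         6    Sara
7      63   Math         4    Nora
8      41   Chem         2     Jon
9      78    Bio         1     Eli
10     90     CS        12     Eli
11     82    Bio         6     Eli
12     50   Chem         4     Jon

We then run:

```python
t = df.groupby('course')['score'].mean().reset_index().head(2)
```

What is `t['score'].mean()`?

82.75

group by course, mean of score:
course
Bio     77.500000
CS      88.000000
Chem    45.500000
Hist    71.000000
Math    67.666667
Name: score, dtype: float64
reset_index():
  course      score
0    Bio  77.500000
1     CS  88.000000
2   Chem  45.500000
3   Hist  71.000000
4   Math  67.666667
take first 2 rows:
  course  score
0    Bio   77.5
1     CS   88.0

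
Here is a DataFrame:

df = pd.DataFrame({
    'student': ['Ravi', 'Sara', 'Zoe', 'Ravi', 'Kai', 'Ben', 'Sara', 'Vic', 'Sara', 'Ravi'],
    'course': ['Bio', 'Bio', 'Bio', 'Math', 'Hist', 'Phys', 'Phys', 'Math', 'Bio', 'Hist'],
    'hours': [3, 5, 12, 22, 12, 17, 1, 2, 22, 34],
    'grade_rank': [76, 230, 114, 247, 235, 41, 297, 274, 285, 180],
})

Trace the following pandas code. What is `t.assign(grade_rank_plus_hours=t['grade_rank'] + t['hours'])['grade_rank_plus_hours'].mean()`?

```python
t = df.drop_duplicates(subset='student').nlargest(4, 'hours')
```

drop duplicate student (keep=first):
  student course  hours  grade_rank
0    Ravi    Bio      3          76
1    Sara    Bio      5         230
2     Zoe    Bio     12         114
4     Kai   Hist     12         235
5     Ben   Phys     17          41
7     Vic   Math      2         274
take 4 rows with largest hours:
  student course  hours  grade_rank
5     Ben   Phys     17          41
2     Zoe    Bio     12         114
4     Kai   Hist     12         235
1    Sara    Bio      5         230
add column grade_rank_plus_hours = t['grade_rank'] + t['hours']:
  student course  hours  grade_rank  grade_rank_plus_hours
5     Ben   Phys     17          41                     58
2     Zoe    Bio     12         114                    126
4     Kai   Hist     12         235                    247
1    Sara    Bio      5         230                    235
Reading off the mean of column 'grade_rank_plus_hours', we get 166.5.

166.5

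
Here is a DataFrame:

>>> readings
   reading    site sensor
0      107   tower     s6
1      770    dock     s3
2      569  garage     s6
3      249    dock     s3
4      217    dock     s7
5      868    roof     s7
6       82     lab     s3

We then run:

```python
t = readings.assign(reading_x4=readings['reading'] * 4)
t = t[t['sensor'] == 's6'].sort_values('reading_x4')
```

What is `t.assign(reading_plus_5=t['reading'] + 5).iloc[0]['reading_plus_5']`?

112

add column reading_x4 = readings['reading'] * 4:
   reading    site sensor  reading_x4
0      107   tower     s6         428
1      770    dock     s3        3080
2      569  garage     s6        2276
3      249    dock     s3         996
4      217    dock     s7         868
5      868    roof     s7        3472
6       82     lab     s3         328
filter rows where sensor == 's6':
   reading    site sensor  reading_x4
0      107   tower     s6         428
2      569  garage     s6        2276
sort by reading_x4:
   reading    site sensor  reading_x4
0      107   tower     s6         428
2      569  garage     s6        2276
add column reading_plus_5 = t['reading'] + 5:
   reading    site sensor  reading_x4  reading_plus_5
0      107   tower     s6         428             112
2      569  garage     s6        2276             574
value at position 0, column 'reading_plus_5' → 112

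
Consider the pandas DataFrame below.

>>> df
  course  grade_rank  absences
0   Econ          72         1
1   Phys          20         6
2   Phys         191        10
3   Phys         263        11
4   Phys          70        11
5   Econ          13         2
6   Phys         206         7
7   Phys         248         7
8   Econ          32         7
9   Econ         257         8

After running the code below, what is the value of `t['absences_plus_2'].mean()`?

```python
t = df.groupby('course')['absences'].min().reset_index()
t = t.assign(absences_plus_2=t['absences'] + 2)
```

5.5

group by course, min of absences:
course
Econ    1
Phys    6
Name: absences, dtype: int64
reset_index():
  course  absences
0   Econ         1
1   Phys         6
add column absences_plus_2 = t['absences'] + 2:
  course  absences  absences_plus_2
0   Econ         1                3
1   Phys         6                8
Reading off the mean of column 'absences_plus_2', we get 5.5.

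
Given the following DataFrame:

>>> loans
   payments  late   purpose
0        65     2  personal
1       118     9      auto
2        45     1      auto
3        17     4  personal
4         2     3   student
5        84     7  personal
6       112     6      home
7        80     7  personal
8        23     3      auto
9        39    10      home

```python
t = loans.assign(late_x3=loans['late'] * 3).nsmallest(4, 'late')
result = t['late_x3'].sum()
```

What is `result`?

27

add column late_x3 = loans['late'] * 3:
   payments  late   purpose  late_x3
0        65     2  personal        6
1       118     9      auto       27
2        45     1      auto        3
3        17     4  personal       12
4         2     3   student        9
5        84     7  personal       21
6       112     6      home       18
7        80     7  personal       21
8        23     3      auto        9
9        39    10      home       30
take 4 rows with smallest late:
   payments  late   purpose  late_x3
2        45     1      auto        3
0        65     2  personal        6
4         2     3   student        9
8        23     3      auto        9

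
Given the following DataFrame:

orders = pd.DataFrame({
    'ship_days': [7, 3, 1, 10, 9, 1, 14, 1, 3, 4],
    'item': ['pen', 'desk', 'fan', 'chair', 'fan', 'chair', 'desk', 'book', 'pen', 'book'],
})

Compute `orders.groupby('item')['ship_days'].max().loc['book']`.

4

group by item, max of ship_days:
item
book      4
chair    10
desk     14
fan       9
pen       7
Name: ship_days, dtype: int64
Hence 4.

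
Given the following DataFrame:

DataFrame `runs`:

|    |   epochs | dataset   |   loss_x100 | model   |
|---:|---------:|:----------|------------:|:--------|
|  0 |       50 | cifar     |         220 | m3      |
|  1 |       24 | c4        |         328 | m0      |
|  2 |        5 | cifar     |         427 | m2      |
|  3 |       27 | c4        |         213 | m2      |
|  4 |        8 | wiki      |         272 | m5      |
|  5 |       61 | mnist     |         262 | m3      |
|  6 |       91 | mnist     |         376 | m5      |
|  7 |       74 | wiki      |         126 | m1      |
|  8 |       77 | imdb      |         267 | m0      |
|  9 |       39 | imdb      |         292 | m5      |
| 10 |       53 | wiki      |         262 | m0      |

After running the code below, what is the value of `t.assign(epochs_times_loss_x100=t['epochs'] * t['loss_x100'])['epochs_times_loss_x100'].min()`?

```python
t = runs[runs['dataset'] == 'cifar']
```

2135

filter rows where dataset == 'cifar':
   epochs dataset  loss_x100 model
0      50   cifar        220    m3
2       5   cifar        427    m2
add column epochs_times_loss_x100 = t['epochs'] * t['loss_x100']:
   epochs dataset  loss_x100 model  epochs_times_loss_x100
0      50   cifar        220    m3                   11000
2       5   cifar        427    m2                    2135
Reading off the min of column 'epochs_times_loss_x100', we get 2135.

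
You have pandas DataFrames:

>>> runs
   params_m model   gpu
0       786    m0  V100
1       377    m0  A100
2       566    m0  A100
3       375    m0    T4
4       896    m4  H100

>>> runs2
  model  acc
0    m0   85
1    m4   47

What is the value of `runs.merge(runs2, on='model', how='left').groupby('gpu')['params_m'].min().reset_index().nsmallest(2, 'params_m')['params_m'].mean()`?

376.0

merge on 'model' (how='left') → 5 rows:
   params_m model   gpu  acc
0       786    m0  V100   85
1       377    m0  A100   85
2       566    m0  A100   85
3       375    m0    T4   85
4       896    m4  H100   47
group by gpu, min of params_m:
gpu
A100    377
H100    896
T4      375
V100    786
Name: params_m, dtype: int64
reset_index():
    gpu  params_m
0  A100       377
1  H100       896
2    T4       375
3  V100       786
take 2 rows with smallest params_m:
    gpu  params_m
2    T4       375
0  A100       377
Taking the mean of column 'params_m' gives 376.0.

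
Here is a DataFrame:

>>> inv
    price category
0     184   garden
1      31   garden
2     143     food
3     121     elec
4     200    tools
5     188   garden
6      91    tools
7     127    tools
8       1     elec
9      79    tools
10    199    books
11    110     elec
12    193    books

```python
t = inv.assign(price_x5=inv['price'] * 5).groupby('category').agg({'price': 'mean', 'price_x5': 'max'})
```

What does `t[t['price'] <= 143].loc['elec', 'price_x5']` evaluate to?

605

add column price_x5 = inv['price'] * 5:
    price category  price_x5
0     184   garden       920
1      31   garden       155
2     143     food       715
3     121     elec       605
4     200    tools      1000
5     188   garden       940
6      91    tools       455
7     127    tools       635
8       1     elec         5
9      79    tools       395
10    199    books       995
11    110     elec       550
12    193    books       965
group by category: mean(price), max(price_x5):
               price  price_x5
category                      
books     196.000000       995
elec       77.333333       605
food      143.000000       715
garden    134.333333       940
tools     124.250000      1000
filter rows where price <= 143:
               price  price_x5
category                      
elec       77.333333       605
food      143.000000       715
garden    134.333333       940
tools     124.250000      1000
Taking the value at row 'elec', column 'price_x5' gives 605.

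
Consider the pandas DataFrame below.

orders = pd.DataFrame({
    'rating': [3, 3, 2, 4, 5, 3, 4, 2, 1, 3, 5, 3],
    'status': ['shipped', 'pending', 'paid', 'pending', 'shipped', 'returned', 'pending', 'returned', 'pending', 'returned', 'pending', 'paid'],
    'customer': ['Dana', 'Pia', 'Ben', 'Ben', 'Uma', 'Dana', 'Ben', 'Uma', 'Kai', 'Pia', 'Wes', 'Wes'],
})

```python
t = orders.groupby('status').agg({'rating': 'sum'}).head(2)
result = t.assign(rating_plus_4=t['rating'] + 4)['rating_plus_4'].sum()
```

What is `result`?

30

group by status, sum of rating:
          rating
status          
paid           5
pending       17
returned       8
shipped        8
take first 2 rows:
         rating
status         
paid          5
pending      17
add column rating_plus_4 = t['rating'] + 4:
         rating  rating_plus_4
status                        
paid          5              9
pending      17             21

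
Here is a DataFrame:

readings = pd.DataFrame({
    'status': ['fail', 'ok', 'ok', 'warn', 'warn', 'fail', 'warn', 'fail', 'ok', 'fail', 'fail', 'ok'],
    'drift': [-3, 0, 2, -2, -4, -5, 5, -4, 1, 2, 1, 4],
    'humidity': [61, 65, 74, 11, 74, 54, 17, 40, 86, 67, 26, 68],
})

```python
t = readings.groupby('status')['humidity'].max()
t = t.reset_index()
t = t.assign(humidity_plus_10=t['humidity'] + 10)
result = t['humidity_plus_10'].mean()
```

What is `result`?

85.6666666667

group by status, max of humidity:
status
fail    67
ok      86
warn    74
Name: humidity, dtype: int64
reset_index():
  status  humidity
0   fail        67
1     ok        86
2   warn        74
add column humidity_plus_10 = t['humidity'] + 10:
  status  humidity  humidity_plus_10
0   fail        67                77
1     ok        86                96
2   warn        74                84
Finally, mean of column 'humidity_plus_10' = 85.6666666667.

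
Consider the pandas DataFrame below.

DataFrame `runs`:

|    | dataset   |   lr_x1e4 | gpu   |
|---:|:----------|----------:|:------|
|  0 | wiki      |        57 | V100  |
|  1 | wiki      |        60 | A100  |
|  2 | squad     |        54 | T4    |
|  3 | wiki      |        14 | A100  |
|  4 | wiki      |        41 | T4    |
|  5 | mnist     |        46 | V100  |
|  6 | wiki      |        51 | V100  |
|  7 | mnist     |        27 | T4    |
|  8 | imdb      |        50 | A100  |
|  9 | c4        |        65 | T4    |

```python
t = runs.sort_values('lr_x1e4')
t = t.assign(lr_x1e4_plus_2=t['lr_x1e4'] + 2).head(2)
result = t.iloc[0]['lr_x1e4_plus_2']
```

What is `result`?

16

sort by lr_x1e4:
  dataset  lr_x1e4   gpu
3    wiki       14  A100
7   mnist       27    T4
4    wiki       41    T4
5   mnist       46  V100
8    imdb       50  A100
6    wiki       51  V100
2   squad       54    T4
0    wiki       57  V100
1    wiki       60  A100
9      c4       65    T4
add column lr_x1e4_plus_2 = t['lr_x1e4'] + 2:
  dataset  lr_x1e4   gpu  lr_x1e4_plus_2
3    wiki       14  A100              16
7   mnist       27    T4              29
4    wiki       41    T4              43
5   mnist       46  V100              48
8    imdb       50  A100              52
6    wiki       51  V100              53
2   squad       54    T4              56
0    wiki       57  V100              59
1    wiki       60  A100              62
9      c4       65    T4              67
take first 2 rows:
  dataset  lr_x1e4   gpu  lr_x1e4_plus_2
3    wiki       14  A100              16
7   mnist       27    T4              29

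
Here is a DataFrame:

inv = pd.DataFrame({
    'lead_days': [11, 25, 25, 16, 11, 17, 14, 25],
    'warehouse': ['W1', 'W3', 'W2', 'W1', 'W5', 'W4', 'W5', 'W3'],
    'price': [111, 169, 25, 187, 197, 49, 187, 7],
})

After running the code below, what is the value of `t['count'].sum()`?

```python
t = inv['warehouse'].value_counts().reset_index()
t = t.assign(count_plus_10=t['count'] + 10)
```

8

value_counts of warehouse:
warehouse
W1    2
W3    2
W5    2
W2    1
W4    1
Name: count, dtype: int64
reset_index():
  warehouse  count
0        W1      2
1        W3      2
2        W5      2
3        W2      1
4        W4      1
add column count_plus_10 = t['count'] + 10:
  warehouse  count  count_plus_10
0        W1      2             12
1        W3      2             12
2        W5      2             12
3        W2      1             11
4        W4      1             11
So sum() = 8.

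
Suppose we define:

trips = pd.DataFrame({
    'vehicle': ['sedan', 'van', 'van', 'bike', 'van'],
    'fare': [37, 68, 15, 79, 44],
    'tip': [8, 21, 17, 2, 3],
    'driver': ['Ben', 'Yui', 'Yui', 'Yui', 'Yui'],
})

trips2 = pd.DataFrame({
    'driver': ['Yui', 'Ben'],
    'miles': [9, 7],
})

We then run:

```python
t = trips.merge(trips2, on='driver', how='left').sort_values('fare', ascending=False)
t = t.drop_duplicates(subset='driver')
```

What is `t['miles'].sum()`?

16

merge on 'driver' (how='left') → 5 rows:
  vehicle  fare  tip driver  miles
0   sedan    37    8    Ben      7
1     van    68   21    Yui      9
2     van    15   17    Yui      9
3    bike    79    2    Yui      9
4     van    44    3    Yui      9
sort by fare descending:
  vehicle  fare  tip driver  miles
3    bike    79    2    Yui      9
1     van    68   21    Yui      9
4     van    44    3    Yui      9
0   sedan    37    8    Ben      7
2     van    15   17    Yui      9
drop duplicate driver (keep=first):
  vehicle  fare  tip driver  miles
3    bike    79    2    Yui      9
0   sedan    37    8    Ben      7
Hence 16.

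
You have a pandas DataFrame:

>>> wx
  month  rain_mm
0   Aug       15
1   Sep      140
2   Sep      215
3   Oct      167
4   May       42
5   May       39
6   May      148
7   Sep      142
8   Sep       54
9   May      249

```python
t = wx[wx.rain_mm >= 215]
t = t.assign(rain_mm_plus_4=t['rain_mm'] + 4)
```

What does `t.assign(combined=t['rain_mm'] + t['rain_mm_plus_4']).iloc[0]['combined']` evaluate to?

434

filter rows where rain_mm >= 215:
  month  rain_mm
2   Sep      215
9   May      249
add column rain_mm_plus_4 = t['rain_mm'] + 4:
  month  rain_mm  rain_mm_plus_4
2   Sep      215             219
9   May      249             253
add column combined = t['rain_mm'] + t['rain_mm_plus_4']:
  month  rain_mm  rain_mm_plus_4  combined
2   Sep      215             219       434
9   May      249             253       502
Finally, value at position 0, column 'combined' = 434.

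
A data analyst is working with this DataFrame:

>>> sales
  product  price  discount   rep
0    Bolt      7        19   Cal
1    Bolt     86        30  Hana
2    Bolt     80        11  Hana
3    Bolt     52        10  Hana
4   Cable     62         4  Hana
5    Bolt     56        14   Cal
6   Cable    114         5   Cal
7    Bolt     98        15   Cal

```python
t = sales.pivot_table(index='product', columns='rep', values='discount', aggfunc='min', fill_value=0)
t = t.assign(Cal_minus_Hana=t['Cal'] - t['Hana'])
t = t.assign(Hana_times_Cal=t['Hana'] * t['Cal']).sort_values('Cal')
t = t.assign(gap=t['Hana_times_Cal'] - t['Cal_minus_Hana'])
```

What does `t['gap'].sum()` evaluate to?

pivot: rows=product, cols=rep, min(discount):
rep      Cal  Hana
product           
Bolt      14    10
Cable      5     4
add column Cal_minus_Hana = t['Cal'] - t['Hana']:
rep      Cal  Hana  Cal_minus_Hana
product                           
Bolt      14    10               4
Cable      5     4               1
add column Hana_times_Cal = t['Hana'] * t['Cal']:
rep      Cal  Hana  Cal_minus_Hana  Hana_times_Cal
product                                           
Bolt      14    10               4             140
Cable      5     4               1              20
sort by Cal:
rep      Cal  Hana  Cal_minus_Hana  Hana_times_Cal
product                                           
Cable      5     4               1              20
Bolt      14    10               4             140
add column gap = t['Hana_times_Cal'] - t['Cal_minus_Hana']:
rep      Cal  Hana  Cal_minus_Hana  Hana_times_Cal  gap
product                                                
Cable      5     4               1              20   19
Bolt      14    10               4             140  136
Taking the sum of column 'gap' gives 155.

155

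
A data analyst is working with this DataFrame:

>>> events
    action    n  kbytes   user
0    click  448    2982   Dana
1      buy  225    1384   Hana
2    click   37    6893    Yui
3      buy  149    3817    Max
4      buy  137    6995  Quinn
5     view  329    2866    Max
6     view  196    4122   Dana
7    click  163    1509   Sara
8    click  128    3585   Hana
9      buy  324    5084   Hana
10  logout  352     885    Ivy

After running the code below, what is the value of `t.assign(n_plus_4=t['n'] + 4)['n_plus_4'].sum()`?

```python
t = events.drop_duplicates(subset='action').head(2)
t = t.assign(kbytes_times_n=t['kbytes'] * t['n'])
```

681

drop duplicate action (keep=first):
    action    n  kbytes  user
0    click  448    2982  Dana
1      buy  225    1384  Hana
5     view  329    2866   Max
10  logout  352     885   Ivy
take first 2 rows:
  action    n  kbytes  user
0  click  448    2982  Dana
1    buy  225    1384  Hana
add column kbytes_times_n = t['kbytes'] * t['n']:
  action    n  kbytes  user  kbytes_times_n
0  click  448    2982  Dana         1335936
1    buy  225    1384  Hana          311400
add column n_plus_4 = t['n'] + 4:
  action    n  kbytes  user  kbytes_times_n  n_plus_4
0  click  448    2982  Dana         1335936       452
1    buy  225    1384  Hana          311400       229
Then the sum of column 'n_plus_4': 681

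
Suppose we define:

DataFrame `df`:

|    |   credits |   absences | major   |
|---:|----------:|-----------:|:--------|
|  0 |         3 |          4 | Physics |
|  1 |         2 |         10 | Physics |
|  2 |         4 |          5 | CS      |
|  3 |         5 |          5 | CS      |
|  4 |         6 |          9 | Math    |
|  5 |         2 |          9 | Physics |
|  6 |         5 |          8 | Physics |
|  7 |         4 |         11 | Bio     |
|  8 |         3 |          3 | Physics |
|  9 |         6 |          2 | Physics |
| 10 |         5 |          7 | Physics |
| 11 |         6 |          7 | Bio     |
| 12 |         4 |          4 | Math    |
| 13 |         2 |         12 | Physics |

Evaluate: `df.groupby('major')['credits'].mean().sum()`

18.0

group by major, mean of credits:
major
Bio        5.0
CS         4.5
Math       5.0
Physics    3.5
Name: credits, dtype: float64
sum of the resulting series → 18.0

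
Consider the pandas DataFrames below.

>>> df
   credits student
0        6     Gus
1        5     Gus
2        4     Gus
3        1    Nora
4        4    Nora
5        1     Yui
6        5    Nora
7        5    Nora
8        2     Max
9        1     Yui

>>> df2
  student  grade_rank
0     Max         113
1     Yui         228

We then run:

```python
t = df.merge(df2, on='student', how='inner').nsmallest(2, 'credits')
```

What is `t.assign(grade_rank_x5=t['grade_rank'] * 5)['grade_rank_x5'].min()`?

merge on 'student' (how='inner') → 3 rows:
   credits student  grade_rank
0        1     Yui         228
1        2     Max         113
2        1     Yui         228
take 2 rows with smallest credits:
   credits student  grade_rank
0        1     Yui         228
2        1     Yui         228
add column grade_rank_x5 = t['grade_rank'] * 5:
   credits student  grade_rank  grade_rank_x5
0        1     Yui         228           1140
2        1     Yui         228           1140

1140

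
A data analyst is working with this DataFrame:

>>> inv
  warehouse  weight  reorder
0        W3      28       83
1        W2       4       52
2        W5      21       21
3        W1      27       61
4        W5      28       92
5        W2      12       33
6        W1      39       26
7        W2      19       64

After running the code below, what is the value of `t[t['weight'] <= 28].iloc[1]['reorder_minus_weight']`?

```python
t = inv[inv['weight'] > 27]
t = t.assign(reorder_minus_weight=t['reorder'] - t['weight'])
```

64

filter rows where weight > 27:
  warehouse  weight  reorder
0        W3      28       83
4        W5      28       92
6        W1      39       26
add column reorder_minus_weight = t['reorder'] - t['weight']:
  warehouse  weight  reorder  reorder_minus_weight
0        W3      28       83                    55
4        W5      28       92                    64
6        W1      39       26                   -13
filter rows where weight <= 28:
  warehouse  weight  reorder  reorder_minus_weight
0        W3      28       83                    55
4        W5      28       92                    64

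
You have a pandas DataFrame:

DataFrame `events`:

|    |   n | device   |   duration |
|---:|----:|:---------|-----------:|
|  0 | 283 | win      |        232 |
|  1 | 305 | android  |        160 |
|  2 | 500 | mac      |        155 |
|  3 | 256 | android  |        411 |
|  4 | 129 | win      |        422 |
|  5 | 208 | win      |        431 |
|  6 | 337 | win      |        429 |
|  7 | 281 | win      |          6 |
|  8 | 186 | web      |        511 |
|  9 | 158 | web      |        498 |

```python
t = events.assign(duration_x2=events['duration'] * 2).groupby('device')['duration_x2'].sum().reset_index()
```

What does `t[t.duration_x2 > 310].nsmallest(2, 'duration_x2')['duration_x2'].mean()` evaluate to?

1580.0

add column duration_x2 = events['duration'] * 2:
     n   device  duration  duration_x2
0  283      win       232          464
1  305  android       160          320
2  500      mac       155          310
3  256  android       411          822
4  129      win       422          844
5  208      win       431          862
6  337      win       429          858
7  281      win         6           12
8  186      web       511         1022
9  158      web       498          996
group by device, sum of duration_x2:
device
android    1142
mac         310
web        2018
win        3040
Name: duration_x2, dtype: int64
reset_index():
    device  duration_x2
0  android         1142
1      mac          310
2      web         2018
3      win         3040
filter rows where duration_x2 > 310:
    device  duration_x2
0  android         1142
2      web         2018
3      win         3040
take 2 rows with smallest duration_x2:
    device  duration_x2
0  android         1142
2      web         2018
Reading off the mean of column 'duration_x2', we get 1580.0.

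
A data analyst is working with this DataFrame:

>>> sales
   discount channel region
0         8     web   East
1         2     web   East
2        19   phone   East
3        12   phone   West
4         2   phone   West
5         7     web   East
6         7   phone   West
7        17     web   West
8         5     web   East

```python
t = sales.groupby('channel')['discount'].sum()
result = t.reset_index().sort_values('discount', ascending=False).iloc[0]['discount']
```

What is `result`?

40

group by channel, sum of discount:
channel
phone    40
web      39
Name: discount, dtype: int64
reset_index():
  channel  discount
0   phone        40
1     web        39
sort by discount descending:
  channel  discount
0   phone        40
1     web        39
Taking the value at position 0, column 'discount' gives 40.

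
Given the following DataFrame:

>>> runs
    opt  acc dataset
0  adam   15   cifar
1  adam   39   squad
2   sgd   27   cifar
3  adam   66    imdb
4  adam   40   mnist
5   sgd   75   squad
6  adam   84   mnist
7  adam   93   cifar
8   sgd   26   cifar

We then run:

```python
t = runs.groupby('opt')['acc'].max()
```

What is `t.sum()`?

group by opt, max of acc:
opt
adam    93
sgd     75
Name: acc, dtype: int64
sum of the resulting series → 168

168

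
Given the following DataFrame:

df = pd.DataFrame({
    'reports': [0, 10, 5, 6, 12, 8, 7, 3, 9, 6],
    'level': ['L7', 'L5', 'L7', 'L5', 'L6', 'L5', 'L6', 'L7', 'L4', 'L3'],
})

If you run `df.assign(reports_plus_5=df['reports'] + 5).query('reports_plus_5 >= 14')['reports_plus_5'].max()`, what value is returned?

add column reports_plus_5 = df['reports'] + 5:
   reports level  reports_plus_5
0        0    L7               5
1       10    L5              15
2        5    L7              10
3        6    L5              11
4       12    L6              17
5        8    L5              13
6        7    L6              12
7        3    L7               8
8        9    L4              14
9        6    L3              11
filter rows where reports_plus_5 >= 14:
   reports level  reports_plus_5
1       10    L5              15
4       12    L6              17
8        9    L4              14
Finally, max of column 'reports_plus_5' = 17.

17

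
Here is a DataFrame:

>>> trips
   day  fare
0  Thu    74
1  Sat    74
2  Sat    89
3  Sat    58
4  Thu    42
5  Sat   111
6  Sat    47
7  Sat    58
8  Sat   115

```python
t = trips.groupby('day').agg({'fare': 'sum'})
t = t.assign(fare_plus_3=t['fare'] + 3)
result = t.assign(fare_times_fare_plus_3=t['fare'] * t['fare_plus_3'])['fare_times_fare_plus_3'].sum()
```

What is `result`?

group by day, sum of fare:
     fare
day      
Sat   552
Thu   116
add column fare_plus_3 = t['fare'] + 3:
     fare  fare_plus_3
day                   
Sat   552          555
Thu   116          119
add column fare_times_fare_plus_3 = t['fare'] * t['fare_plus_3']:
     fare  fare_plus_3  fare_times_fare_plus_3
day                                           
Sat   552          555                  306360
Thu   116          119                   13804
sum of column 'fare_times_fare_plus_3' → 320164

320164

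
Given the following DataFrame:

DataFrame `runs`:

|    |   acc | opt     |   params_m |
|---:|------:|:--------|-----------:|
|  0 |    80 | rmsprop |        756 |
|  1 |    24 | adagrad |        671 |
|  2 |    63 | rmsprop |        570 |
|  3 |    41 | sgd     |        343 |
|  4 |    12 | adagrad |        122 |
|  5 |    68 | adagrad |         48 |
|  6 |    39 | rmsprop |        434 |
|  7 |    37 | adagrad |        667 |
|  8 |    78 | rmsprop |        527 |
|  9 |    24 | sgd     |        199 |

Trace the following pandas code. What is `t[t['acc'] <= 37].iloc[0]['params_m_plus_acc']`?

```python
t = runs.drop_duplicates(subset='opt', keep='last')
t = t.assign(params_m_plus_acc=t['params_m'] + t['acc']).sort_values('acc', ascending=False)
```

drop duplicate opt (keep=last):
   acc      opt  params_m
7   37  adagrad       667
8   78  rmsprop       527
9   24      sgd       199
add column params_m_plus_acc = t['params_m'] + t['acc']:
   acc      opt  params_m  params_m_plus_acc
7   37  adagrad       667                704
8   78  rmsprop       527                605
9   24      sgd       199                223
sort by acc descending:
   acc      opt  params_m  params_m_plus_acc
8   78  rmsprop       527                605
7   37  adagrad       667                704
9   24      sgd       199                223
filter rows where acc <= 37:
   acc      opt  params_m  params_m_plus_acc
7   37  adagrad       667                704
9   24      sgd       199                223
Then the value at position 0, column 'params_m_plus_acc': 704

704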